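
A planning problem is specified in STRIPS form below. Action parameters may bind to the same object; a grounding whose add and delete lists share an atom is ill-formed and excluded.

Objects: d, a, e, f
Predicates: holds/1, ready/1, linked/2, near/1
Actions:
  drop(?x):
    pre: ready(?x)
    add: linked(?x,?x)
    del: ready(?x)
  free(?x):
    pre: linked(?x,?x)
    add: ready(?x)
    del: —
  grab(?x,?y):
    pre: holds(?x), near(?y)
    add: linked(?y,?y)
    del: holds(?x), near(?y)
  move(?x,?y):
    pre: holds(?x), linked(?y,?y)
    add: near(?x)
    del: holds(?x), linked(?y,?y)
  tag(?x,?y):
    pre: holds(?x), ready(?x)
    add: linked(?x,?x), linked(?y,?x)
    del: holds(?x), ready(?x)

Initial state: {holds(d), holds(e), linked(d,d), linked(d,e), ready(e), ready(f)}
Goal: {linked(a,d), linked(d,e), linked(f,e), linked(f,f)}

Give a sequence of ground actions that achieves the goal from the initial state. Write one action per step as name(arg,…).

1. drop(f)  →  {holds(d), holds(e), linked(d,d), linked(d,e), linked(f,f), ready(e)}
2. free(d)  →  {holds(d), holds(e), linked(d,d), linked(d,e), linked(f,f), ready(d), ready(e)}
3. tag(d,a)  →  {holds(e), linked(a,d), linked(d,d), linked(d,e), linked(f,f), ready(e)}
4. tag(e,f)  →  {linked(a,d), linked(d,d), linked(d,e), linked(e,e), linked(f,e), linked(f,f)}

drop(f); free(d); tag(d,a); tag(e,f)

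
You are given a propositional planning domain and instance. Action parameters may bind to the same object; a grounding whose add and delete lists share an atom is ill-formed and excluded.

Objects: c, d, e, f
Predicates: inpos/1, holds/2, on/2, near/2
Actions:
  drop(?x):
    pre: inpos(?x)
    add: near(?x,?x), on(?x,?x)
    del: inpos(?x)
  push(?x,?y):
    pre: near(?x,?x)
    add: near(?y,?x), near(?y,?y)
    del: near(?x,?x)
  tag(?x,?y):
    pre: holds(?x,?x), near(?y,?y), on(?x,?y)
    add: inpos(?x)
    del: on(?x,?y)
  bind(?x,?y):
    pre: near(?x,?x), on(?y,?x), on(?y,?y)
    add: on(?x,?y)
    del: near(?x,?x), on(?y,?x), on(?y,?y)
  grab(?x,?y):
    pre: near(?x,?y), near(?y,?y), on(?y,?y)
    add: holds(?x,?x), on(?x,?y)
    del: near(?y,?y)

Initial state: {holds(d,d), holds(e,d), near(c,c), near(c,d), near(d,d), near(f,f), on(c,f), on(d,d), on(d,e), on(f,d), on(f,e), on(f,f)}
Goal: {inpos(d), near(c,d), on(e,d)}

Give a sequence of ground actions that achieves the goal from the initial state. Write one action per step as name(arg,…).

push(c,e); bind(d,f); tag(d,f); bind(e,d)

1. push(c,e)  →  {holds(d,d), holds(e,d), near(c,d), near(d,d), near(e,c), near(e,e), near(f,f), on(c,f), on(d,d), on(d,e), on(f,d), on(f,e), on(f,f)}
2. bind(d,f)  →  {holds(d,d), holds(e,d), near(c,d), near(e,c), near(e,e), near(f,f), on(c,f), on(d,d), on(d,e), on(d,f), on(f,e)}
3. tag(d,f)  →  {holds(d,d), holds(e,d), inpos(d), near(c,d), near(e,c), near(e,e), near(f,f), on(c,f), on(d,d), on(d,e), on(f,e)}
4. bind(e,d)  →  {holds(d,d), holds(e,d), inpos(d), near(c,d), near(e,c), near(f,f), on(c,f), on(e,d), on(f,e)}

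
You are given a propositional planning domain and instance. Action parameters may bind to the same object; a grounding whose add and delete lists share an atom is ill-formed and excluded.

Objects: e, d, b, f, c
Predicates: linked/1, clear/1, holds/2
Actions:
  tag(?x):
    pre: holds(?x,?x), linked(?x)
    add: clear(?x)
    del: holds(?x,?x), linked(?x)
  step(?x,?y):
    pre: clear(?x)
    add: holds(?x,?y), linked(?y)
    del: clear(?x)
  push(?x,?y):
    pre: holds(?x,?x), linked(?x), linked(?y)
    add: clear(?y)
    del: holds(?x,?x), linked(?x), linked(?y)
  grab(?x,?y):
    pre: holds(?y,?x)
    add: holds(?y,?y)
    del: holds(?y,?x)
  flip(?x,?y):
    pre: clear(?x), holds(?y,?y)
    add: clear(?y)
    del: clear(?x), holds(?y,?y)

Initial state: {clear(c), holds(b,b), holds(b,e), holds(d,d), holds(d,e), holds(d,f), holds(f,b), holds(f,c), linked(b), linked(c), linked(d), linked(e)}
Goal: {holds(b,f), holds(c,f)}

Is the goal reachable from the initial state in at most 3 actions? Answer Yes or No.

Yes

1. tag(b)  →  {clear(b), clear(c), holds(b,e), holds(d,d), holds(d,e), holds(d,f), holds(f,b), holds(f,c), linked(c), linked(d), linked(e)}
2. step(b,f)  →  {clear(c), holds(b,e), holds(b,f), holds(d,d), holds(d,e), holds(d,f), holds(f,b), holds(f,c), linked(c), linked(d), linked(e), linked(f)}
3. step(c,f)  →  {holds(b,e), holds(b,f), holds(c,f), holds(d,d), holds(d,e), holds(d,f), holds(f,b), holds(f,c), linked(c), linked(d), linked(e), linked(f)}
optimal plan length = 3; 3 ≤ 3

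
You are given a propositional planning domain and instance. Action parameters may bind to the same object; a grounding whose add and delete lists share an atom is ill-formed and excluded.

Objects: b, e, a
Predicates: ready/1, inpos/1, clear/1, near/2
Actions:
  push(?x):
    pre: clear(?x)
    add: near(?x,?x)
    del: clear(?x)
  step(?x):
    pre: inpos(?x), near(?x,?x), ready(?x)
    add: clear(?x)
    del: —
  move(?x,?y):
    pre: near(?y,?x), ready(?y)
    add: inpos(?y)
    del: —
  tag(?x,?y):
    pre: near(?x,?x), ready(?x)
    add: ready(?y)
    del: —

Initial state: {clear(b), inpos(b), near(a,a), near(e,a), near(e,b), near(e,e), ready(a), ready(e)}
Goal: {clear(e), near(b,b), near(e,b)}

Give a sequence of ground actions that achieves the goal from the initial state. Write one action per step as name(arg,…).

1. push(b)  →  {inpos(b), near(a,a), near(b,b), near(e,a), near(e,b), near(e,e), ready(a), ready(e)}
2. move(b,e)  →  {inpos(b), inpos(e), near(a,a), near(b,b), near(e,a), near(e,b), near(e,e), ready(a), ready(e)}
3. step(e)  →  {clear(e), inpos(b), inpos(e), near(a,a), near(b,b), near(e,a), near(e,b), near(e,e), ready(a), ready(e)}

push(b); move(b,e); step(e)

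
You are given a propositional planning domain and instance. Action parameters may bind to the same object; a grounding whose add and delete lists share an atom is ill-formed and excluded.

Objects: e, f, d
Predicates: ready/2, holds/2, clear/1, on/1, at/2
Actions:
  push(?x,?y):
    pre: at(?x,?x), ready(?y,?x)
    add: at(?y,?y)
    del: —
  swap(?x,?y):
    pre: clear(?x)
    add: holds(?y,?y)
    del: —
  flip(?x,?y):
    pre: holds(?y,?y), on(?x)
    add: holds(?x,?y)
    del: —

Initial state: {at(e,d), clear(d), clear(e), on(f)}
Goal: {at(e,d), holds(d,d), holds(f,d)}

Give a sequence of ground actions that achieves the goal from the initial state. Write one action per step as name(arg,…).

1. swap(e,d)  →  {at(e,d), clear(d), clear(e), holds(d,d), on(f)}
2. flip(f,d)  →  {at(e,d), clear(d), clear(e), holds(d,d), holds(f,d), on(f)}

swap(e,d); flip(f,d)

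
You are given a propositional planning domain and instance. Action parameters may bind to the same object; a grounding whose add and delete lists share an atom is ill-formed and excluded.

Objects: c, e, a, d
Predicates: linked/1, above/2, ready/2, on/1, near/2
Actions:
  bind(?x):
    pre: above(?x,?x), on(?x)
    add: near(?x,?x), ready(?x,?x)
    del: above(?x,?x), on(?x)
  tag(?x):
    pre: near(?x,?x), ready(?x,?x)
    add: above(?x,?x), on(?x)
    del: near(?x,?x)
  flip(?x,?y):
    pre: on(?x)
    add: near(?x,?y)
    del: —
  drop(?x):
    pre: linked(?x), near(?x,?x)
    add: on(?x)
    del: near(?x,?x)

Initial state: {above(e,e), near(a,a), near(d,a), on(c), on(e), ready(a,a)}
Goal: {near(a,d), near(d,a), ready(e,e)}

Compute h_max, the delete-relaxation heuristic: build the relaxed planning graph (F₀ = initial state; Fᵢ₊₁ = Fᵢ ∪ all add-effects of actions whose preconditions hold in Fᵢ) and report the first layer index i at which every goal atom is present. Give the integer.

F0 = init (6 atoms)
F1 = F0 ∪ {above(a,a), near(c,a), near(c,c), near(c,d), near(c,e), near(e,a), near(e,c), near(e,d), near(e,e), on(a), ready(e,e)}  (17 atoms)
F2 = F1 ∪ {near(a,c), near(a,d), near(a,e)}  (20 atoms)
goal ⊆ F2  ⇒  h_max = 2

2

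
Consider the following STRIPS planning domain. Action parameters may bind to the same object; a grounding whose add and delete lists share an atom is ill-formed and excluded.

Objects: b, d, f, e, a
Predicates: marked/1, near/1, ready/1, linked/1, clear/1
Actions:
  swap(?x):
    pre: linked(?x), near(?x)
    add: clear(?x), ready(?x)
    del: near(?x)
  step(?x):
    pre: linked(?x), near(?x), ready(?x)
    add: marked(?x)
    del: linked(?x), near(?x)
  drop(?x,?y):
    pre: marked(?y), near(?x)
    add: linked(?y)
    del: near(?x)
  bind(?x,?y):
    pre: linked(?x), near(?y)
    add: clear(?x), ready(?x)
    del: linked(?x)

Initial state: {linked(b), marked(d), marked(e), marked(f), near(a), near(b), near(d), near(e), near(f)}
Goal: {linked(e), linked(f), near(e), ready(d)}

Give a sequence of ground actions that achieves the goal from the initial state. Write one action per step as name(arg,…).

drop(b,d); swap(d); drop(f,f); drop(a,e)

1. drop(b,d)  →  {linked(b), linked(d), marked(d), marked(e), marked(f), near(a), near(d), near(e), near(f)}
2. swap(d)  →  {clear(d), linked(b), linked(d), marked(d), marked(e), marked(f), near(a), near(e), near(f), ready(d)}
3. drop(f,f)  →  {clear(d), linked(b), linked(d), linked(f), marked(d), marked(e), marked(f), near(a), near(e), ready(d)}
4. drop(a,e)  →  {clear(d), linked(b), linked(d), linked(e), linked(f), marked(d), marked(e), marked(f), near(e), ready(d)}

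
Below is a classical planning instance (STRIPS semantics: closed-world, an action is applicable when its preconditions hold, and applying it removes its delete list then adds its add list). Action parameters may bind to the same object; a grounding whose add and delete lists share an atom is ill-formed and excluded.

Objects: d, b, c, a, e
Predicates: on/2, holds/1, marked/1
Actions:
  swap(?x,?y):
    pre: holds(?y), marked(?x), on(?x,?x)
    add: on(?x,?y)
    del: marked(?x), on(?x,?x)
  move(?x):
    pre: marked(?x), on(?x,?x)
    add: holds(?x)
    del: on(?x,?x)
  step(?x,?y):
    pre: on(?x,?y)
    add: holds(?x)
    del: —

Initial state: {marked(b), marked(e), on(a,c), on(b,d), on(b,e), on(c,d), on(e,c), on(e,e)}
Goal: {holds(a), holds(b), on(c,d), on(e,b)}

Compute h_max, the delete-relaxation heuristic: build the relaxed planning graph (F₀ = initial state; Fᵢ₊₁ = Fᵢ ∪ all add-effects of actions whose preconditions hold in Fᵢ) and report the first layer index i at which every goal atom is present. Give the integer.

2

F0 = init (8 atoms)
F1 = F0 ∪ {holds(a), holds(b), holds(c), holds(e)}  (12 atoms)
F2 = F1 ∪ {on(e,a), on(e,b)}  (14 atoms)
goal ⊆ F2  ⇒  h_max = 2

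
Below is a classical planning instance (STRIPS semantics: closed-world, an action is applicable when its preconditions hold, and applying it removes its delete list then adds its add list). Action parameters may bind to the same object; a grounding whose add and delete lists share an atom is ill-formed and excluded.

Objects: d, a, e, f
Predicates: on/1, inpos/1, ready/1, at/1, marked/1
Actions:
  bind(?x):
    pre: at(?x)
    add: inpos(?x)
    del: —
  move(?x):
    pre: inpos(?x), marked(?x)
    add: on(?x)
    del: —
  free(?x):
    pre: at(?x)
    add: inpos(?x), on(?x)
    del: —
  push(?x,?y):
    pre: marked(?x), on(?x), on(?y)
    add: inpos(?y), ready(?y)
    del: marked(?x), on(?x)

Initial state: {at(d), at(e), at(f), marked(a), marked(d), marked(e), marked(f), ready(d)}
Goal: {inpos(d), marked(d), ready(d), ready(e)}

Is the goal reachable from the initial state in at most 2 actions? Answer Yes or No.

1. bind(d)  →  {at(d), at(e), at(f), inpos(d), marked(a), marked(d), marked(e), marked(f), ready(d)}
2. free(e)  →  {at(d), at(e), at(f), inpos(d), inpos(e), marked(a), marked(d), marked(e), marked(f), on(e), ready(d)}
3. push(e,e)  →  {at(d), at(e), at(f), inpos(d), inpos(e), marked(a), marked(d), marked(f), ready(d), ready(e)}
optimal plan length = 3; 3 > 2

No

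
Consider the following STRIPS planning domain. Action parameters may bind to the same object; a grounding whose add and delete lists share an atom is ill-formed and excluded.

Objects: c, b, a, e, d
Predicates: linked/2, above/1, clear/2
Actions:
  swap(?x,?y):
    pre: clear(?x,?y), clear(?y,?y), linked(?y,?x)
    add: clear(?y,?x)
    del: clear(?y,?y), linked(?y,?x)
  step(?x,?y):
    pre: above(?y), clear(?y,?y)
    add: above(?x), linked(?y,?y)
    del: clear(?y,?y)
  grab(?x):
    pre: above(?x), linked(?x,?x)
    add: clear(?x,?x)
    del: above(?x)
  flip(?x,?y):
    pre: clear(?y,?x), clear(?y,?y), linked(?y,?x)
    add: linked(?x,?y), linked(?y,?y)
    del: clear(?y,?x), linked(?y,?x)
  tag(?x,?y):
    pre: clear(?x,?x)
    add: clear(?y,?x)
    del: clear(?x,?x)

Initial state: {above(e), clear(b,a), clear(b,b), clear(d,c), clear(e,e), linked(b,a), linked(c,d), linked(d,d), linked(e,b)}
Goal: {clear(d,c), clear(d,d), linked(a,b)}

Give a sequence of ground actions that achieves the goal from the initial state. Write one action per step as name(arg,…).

step(d,e); grab(d); flip(a,b)

1. step(d,e)  →  {above(d), above(e), clear(b,a), clear(b,b), clear(d,c), linked(b,a), linked(c,d), linked(d,d), linked(e,b), linked(e,e)}
2. grab(d)  →  {above(e), clear(b,a), clear(b,b), clear(d,c), clear(d,d), linked(b,a), linked(c,d), linked(d,d), linked(e,b), linked(e,e)}
3. flip(a,b)  →  {above(e), clear(b,b), clear(d,c), clear(d,d), linked(a,b), linked(b,b), linked(c,d), linked(d,d), linked(e,b), linked(e,e)}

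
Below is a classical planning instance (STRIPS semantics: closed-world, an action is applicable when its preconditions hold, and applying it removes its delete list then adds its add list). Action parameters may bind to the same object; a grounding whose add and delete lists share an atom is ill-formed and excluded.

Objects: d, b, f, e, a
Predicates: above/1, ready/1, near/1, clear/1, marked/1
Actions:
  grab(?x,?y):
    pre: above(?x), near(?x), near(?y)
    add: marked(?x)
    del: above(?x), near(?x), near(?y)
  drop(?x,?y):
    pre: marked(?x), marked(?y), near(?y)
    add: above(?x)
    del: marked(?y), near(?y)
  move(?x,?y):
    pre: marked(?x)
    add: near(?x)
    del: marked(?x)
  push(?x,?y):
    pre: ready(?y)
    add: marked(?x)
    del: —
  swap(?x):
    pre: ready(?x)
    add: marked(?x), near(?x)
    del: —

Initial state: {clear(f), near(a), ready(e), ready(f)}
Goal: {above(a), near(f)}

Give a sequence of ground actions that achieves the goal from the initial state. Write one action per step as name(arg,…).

1. push(a,f)  →  {clear(f), marked(a), near(a), ready(e), ready(f)}
2. drop(a,a)  →  {above(a), clear(f), ready(e), ready(f)}
3. swap(f)  →  {above(a), clear(f), marked(f), near(f), ready(e), ready(f)}

push(a,f); drop(a,a); swap(f)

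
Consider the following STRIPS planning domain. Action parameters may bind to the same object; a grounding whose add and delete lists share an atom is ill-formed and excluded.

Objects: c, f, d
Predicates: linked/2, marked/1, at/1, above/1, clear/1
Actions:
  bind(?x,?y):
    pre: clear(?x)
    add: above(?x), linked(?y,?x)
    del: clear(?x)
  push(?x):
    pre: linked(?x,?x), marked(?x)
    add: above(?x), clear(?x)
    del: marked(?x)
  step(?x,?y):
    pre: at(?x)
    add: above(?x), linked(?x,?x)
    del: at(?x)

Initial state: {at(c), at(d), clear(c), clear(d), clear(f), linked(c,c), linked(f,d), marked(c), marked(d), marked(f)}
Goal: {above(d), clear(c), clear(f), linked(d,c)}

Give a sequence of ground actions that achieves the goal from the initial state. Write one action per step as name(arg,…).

bind(c,d); bind(d,c); push(c)

1. bind(c,d)  →  {above(c), at(c), at(d), clear(d), clear(f), linked(c,c), linked(d,c), linked(f,d), marked(c), marked(d), marked(f)}
2. bind(d,c)  →  {above(c), above(d), at(c), at(d), clear(f), linked(c,c), linked(c,d), linked(d,c), linked(f,d), marked(c), marked(d), marked(f)}
3. push(c)  →  {above(c), above(d), at(c), at(d), clear(c), clear(f), linked(c,c), linked(c,d), linked(d,c), linked(f,d), marked(d), marked(f)}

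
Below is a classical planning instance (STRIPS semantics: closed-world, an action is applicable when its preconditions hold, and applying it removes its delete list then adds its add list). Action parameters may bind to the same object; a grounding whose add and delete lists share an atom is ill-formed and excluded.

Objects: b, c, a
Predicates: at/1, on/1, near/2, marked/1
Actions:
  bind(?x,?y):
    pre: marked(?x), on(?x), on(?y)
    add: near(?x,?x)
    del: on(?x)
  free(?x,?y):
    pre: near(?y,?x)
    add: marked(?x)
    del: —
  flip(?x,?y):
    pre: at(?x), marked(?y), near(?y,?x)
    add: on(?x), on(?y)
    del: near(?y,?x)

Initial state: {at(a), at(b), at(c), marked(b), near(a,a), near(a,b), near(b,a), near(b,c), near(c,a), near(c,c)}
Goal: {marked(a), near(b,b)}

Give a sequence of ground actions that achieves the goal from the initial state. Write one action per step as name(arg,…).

1. free(a,b)  →  {at(a), at(b), at(c), marked(a), marked(b), near(a,a), near(a,b), near(b,a), near(b,c), near(c,a), near(c,c)}
2. flip(b,a)  →  {at(a), at(b), at(c), marked(a), marked(b), near(a,a), near(b,a), near(b,c), near(c,a), near(c,c), on(a), on(b)}
3. bind(b,b)  →  {at(a), at(b), at(c), marked(a), marked(b), near(a,a), near(b,a), near(b,b), near(b,c), near(c,a), near(c,c), on(a)}

free(a,b); flip(b,a); bind(b,b)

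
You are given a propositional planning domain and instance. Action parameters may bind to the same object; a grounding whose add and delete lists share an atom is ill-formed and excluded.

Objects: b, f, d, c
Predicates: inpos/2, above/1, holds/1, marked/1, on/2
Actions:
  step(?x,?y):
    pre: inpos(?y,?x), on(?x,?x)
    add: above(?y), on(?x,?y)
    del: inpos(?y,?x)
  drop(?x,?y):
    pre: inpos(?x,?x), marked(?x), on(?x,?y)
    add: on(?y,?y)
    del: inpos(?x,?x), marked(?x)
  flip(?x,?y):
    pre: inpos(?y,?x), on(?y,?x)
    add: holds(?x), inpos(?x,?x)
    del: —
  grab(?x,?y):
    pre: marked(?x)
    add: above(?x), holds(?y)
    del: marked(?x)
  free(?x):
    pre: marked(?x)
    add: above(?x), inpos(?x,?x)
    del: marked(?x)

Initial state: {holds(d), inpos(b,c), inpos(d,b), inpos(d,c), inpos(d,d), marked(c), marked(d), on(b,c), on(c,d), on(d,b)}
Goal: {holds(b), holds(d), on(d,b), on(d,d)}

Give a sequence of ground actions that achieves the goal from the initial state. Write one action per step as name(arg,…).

1. flip(b,d)  →  {holds(b), holds(d), inpos(b,b), inpos(b,c), inpos(d,b), inpos(d,c), inpos(d,d), marked(c), marked(d), on(b,c), on(c,d), on(d,b)}
2. flip(c,b)  →  {holds(b), holds(c), holds(d), inpos(b,b), inpos(b,c), inpos(c,c), inpos(d,b), inpos(d,c), inpos(d,d), marked(c), marked(d), on(b,c), on(c,d), on(d,b)}
3. drop(c,d)  →  {holds(b), holds(c), holds(d), inpos(b,b), inpos(b,c), inpos(d,b), inpos(d,c), inpos(d,d), marked(d), on(b,c), on(c,d), on(d,b), on(d,d)}

flip(b,d); flip(c,b); drop(c,d)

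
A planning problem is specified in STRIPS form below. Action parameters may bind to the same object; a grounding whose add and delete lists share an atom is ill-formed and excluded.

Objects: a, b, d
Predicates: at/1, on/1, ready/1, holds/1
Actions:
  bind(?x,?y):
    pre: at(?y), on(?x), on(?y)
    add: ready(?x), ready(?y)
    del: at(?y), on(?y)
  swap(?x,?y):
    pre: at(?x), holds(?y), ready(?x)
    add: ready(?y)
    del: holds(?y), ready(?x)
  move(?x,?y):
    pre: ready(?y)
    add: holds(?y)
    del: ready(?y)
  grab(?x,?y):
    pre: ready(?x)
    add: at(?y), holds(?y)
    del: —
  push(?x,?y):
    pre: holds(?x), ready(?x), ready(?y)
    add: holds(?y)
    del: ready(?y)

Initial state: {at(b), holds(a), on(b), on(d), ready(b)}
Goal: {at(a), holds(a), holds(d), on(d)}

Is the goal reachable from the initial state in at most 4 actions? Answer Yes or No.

1. grab(b,a)  →  {at(a), at(b), holds(a), on(b), on(d), ready(b)}
2. grab(b,d)  →  {at(a), at(b), at(d), holds(a), holds(d), on(b), on(d), ready(b)}
optimal plan length = 2; 2 ≤ 4

Yes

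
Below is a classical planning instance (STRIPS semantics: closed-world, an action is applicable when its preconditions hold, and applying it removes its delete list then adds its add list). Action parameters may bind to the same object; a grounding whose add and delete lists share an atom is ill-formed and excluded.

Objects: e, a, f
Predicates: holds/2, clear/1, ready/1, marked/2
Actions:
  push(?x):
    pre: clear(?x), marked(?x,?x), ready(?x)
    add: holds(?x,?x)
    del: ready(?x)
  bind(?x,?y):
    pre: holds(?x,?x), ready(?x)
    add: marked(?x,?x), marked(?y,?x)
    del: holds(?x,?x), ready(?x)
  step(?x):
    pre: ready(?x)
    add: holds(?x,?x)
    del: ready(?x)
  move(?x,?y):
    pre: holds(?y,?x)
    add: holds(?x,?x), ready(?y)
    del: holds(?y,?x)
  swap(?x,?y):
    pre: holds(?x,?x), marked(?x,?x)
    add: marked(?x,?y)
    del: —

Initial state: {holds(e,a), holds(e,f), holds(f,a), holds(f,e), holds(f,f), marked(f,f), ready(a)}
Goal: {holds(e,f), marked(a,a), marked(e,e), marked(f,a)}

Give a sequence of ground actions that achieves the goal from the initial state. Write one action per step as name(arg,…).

1. move(e,f)  →  {holds(e,a), holds(e,e), holds(e,f), holds(f,a), holds(f,f), marked(f,f), ready(a), ready(f)}
2. move(a,e)  →  {holds(a,a), holds(e,e), holds(e,f), holds(f,a), holds(f,f), marked(f,f), ready(a), ready(e), ready(f)}
3. bind(e,e)  →  {holds(a,a), holds(e,f), holds(f,a), holds(f,f), marked(e,e), marked(f,f), ready(a), ready(f)}
4. bind(a,f)  →  {holds(e,f), holds(f,a), holds(f,f), marked(a,a), marked(e,e), marked(f,a), marked(f,f), ready(f)}

move(e,f); move(a,e); bind(e,e); bind(a,f)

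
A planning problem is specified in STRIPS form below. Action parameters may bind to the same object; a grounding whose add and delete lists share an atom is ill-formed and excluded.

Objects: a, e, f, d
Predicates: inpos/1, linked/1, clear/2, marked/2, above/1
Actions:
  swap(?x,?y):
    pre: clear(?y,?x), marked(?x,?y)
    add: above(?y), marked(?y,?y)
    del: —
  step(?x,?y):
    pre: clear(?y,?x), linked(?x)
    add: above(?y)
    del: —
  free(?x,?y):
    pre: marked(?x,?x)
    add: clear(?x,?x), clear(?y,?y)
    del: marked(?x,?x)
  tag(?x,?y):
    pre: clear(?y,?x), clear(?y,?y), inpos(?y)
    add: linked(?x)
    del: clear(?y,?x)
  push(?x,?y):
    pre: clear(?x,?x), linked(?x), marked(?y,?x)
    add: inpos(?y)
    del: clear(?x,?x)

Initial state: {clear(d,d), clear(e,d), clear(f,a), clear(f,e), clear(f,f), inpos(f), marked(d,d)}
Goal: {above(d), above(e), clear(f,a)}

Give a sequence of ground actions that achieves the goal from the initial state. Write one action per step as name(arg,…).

swap(d,d); free(d,e); tag(e,f); step(e,e)

1. swap(d,d)  →  {above(d), clear(d,d), clear(e,d), clear(f,a), clear(f,e), clear(f,f), inpos(f), marked(d,d)}
2. free(d,e)  →  {above(d), clear(d,d), clear(e,d), clear(e,e), clear(f,a), clear(f,e), clear(f,f), inpos(f)}
3. tag(e,f)  →  {above(d), clear(d,d), clear(e,d), clear(e,e), clear(f,a), clear(f,f), inpos(f), linked(e)}
4. step(e,e)  →  {above(d), above(e), clear(d,d), clear(e,d), clear(e,e), clear(f,a), clear(f,f), inpos(f), linked(e)}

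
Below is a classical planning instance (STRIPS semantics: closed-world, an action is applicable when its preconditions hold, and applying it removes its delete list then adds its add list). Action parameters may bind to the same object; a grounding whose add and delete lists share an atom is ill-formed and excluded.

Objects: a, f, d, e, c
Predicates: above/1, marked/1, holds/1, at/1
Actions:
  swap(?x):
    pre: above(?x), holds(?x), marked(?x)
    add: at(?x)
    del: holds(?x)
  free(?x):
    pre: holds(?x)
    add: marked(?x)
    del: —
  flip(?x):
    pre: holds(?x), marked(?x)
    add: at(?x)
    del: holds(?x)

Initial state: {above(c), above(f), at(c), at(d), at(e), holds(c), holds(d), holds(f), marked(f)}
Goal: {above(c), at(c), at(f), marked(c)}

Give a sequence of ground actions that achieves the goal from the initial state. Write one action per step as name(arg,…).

1. swap(f)  →  {above(c), above(f), at(c), at(d), at(e), at(f), holds(c), holds(d), marked(f)}
2. free(c)  →  {above(c), above(f), at(c), at(d), at(e), at(f), holds(c), holds(d), marked(c), marked(f)}

swap(f); free(c)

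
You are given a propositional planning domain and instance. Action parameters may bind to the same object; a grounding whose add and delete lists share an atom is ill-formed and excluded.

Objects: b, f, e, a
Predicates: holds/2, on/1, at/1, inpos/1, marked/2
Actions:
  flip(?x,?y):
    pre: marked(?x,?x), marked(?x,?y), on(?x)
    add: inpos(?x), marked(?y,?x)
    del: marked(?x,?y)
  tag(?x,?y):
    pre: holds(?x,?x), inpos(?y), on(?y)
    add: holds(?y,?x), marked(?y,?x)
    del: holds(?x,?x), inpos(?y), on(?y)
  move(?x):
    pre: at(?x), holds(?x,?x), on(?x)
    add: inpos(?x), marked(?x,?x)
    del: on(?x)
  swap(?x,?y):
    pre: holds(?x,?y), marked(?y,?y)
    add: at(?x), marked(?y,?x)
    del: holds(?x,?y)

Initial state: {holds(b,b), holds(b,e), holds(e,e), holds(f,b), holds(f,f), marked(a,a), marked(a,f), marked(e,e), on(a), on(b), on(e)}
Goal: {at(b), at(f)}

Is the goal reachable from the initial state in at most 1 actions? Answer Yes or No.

No

1. swap(b,e)  →  {at(b), holds(b,b), holds(e,e), holds(f,b), holds(f,f), marked(a,a), marked(a,f), marked(e,b), marked(e,e), on(a), on(b), on(e)}
2. move(b)  →  {at(b), holds(b,b), holds(e,e), holds(f,b), holds(f,f), inpos(b), marked(a,a), marked(a,f), marked(b,b), marked(e,b), marked(e,e), on(a), on(e)}
3. swap(f,b)  →  {at(b), at(f), holds(b,b), holds(e,e), holds(f,f), inpos(b), marked(a,a), marked(a,f), marked(b,b), marked(b,f), marked(e,b), marked(e,e), on(a), on(e)}
optimal plan length = 3; 3 > 1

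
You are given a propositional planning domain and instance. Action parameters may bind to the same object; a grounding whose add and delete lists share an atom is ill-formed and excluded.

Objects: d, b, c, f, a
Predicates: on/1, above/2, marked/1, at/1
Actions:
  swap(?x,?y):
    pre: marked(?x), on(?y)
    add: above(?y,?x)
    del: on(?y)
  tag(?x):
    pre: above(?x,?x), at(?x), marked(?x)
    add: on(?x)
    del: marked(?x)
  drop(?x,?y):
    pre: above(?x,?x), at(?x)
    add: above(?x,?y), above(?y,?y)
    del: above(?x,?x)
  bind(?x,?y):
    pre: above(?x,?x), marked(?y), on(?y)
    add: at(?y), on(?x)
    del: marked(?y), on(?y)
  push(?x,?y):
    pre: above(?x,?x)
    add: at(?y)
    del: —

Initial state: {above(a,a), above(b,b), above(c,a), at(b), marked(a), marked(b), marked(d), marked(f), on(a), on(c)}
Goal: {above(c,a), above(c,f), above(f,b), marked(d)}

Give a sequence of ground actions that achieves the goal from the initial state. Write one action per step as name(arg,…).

swap(f,c); drop(b,f); bind(f,a); swap(b,f)

1. swap(f,c)  →  {above(a,a), above(b,b), above(c,a), above(c,f), at(b), marked(a), marked(b), marked(d), marked(f), on(a)}
2. drop(b,f)  →  {above(a,a), above(b,f), above(c,a), above(c,f), above(f,f), at(b), marked(a), marked(b), marked(d), marked(f), on(a)}
3. bind(f,a)  →  {above(a,a), above(b,f), above(c,a), above(c,f), above(f,f), at(a), at(b), marked(b), marked(d), marked(f), on(f)}
4. swap(b,f)  →  {above(a,a), above(b,f), above(c,a), above(c,f), above(f,b), above(f,f), at(a), at(b), marked(b), marked(d), marked(f)}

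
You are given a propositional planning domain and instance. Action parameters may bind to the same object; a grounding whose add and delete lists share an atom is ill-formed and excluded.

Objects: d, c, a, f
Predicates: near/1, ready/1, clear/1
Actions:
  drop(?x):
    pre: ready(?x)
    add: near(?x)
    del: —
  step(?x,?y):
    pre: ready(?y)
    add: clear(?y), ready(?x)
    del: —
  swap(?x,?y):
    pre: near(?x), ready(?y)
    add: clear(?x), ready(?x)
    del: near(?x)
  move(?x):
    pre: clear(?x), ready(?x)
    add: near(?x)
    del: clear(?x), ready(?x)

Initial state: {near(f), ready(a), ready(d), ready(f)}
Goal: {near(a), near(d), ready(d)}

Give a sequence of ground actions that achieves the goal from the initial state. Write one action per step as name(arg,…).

1. drop(d)  →  {near(d), near(f), ready(a), ready(d), ready(f)}
2. drop(a)  →  {near(a), near(d), near(f), ready(a), ready(d), ready(f)}

drop(d); drop(a)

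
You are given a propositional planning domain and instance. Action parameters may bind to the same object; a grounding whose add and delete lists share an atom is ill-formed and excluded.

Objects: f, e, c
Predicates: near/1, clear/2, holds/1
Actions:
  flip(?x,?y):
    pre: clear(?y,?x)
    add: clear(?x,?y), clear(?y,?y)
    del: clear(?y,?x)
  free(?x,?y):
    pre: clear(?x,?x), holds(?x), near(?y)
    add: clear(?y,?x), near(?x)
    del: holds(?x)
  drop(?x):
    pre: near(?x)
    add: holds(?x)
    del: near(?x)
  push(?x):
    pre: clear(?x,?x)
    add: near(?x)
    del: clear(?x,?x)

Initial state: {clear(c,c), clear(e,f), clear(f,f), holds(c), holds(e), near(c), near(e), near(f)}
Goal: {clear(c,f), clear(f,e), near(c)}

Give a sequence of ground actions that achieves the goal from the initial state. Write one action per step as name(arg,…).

flip(f,e); free(c,f); flip(c,f)

1. flip(f,e)  →  {clear(c,c), clear(e,e), clear(f,e), clear(f,f), holds(c), holds(e), near(c), near(e), near(f)}
2. free(c,f)  →  {clear(c,c), clear(e,e), clear(f,c), clear(f,e), clear(f,f), holds(e), near(c), near(e), near(f)}
3. flip(c,f)  →  {clear(c,c), clear(c,f), clear(e,e), clear(f,e), clear(f,f), holds(e), near(c), near(e), near(f)}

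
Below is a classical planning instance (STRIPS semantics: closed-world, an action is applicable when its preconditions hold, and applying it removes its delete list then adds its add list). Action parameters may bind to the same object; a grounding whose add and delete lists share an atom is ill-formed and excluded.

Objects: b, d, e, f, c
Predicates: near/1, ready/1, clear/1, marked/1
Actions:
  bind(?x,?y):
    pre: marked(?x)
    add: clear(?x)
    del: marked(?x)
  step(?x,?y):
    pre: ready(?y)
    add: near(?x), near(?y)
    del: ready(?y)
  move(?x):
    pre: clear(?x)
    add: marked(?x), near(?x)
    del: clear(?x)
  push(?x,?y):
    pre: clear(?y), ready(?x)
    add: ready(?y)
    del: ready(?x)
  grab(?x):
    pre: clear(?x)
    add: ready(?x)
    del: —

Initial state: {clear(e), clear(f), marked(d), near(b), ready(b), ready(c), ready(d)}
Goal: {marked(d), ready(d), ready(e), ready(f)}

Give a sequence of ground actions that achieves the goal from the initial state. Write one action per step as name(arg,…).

1. push(b,e)  →  {clear(e), clear(f), marked(d), near(b), ready(c), ready(d), ready(e)}
2. push(c,f)  →  {clear(e), clear(f), marked(d), near(b), ready(d), ready(e), ready(f)}

push(b,e); push(c,f)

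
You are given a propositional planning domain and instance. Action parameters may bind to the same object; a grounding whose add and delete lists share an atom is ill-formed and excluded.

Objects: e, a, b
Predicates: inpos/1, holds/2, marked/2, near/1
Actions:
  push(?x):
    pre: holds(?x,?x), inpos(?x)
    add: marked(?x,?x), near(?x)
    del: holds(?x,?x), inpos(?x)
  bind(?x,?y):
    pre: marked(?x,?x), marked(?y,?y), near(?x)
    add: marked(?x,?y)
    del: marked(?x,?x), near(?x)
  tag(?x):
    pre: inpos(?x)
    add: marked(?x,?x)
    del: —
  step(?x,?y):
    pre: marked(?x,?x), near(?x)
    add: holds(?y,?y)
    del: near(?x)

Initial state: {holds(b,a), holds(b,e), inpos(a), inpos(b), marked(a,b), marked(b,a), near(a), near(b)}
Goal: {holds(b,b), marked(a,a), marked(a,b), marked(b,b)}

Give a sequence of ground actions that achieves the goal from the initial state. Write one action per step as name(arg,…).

1. tag(a)  →  {holds(b,a), holds(b,e), inpos(a), inpos(b), marked(a,a), marked(a,b), marked(b,a), near(a), near(b)}
2. tag(b)  →  {holds(b,a), holds(b,e), inpos(a), inpos(b), marked(a,a), marked(a,b), marked(b,a), marked(b,b), near(a), near(b)}
3. step(a,b)  →  {holds(b,a), holds(b,b), holds(b,e), inpos(a), inpos(b), marked(a,a), marked(a,b), marked(b,a), marked(b,b), near(b)}

tag(a); tag(b); step(a,b)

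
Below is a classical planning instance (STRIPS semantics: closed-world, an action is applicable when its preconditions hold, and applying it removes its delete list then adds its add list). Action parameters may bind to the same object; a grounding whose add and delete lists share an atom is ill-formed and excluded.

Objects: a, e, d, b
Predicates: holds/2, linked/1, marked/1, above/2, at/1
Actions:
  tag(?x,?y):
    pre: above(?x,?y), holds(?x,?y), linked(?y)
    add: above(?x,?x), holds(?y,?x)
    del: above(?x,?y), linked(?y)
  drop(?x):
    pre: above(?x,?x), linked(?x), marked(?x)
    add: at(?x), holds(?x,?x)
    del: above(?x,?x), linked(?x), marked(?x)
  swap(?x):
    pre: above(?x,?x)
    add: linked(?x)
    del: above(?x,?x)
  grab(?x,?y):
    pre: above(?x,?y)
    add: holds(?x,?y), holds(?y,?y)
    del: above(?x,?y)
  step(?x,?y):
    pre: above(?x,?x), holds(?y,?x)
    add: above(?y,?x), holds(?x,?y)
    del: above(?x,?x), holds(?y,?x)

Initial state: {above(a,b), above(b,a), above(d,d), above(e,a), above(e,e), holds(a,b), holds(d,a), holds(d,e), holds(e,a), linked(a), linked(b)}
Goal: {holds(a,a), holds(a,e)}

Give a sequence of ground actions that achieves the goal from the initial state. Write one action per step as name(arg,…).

tag(e,a); grab(b,a)

1. tag(e,a)  →  {above(a,b), above(b,a), above(d,d), above(e,e), holds(a,b), holds(a,e), holds(d,a), holds(d,e), holds(e,a), linked(b)}
2. grab(b,a)  →  {above(a,b), above(d,d), above(e,e), holds(a,a), holds(a,b), holds(a,e), holds(b,a), holds(d,a), holds(d,e), holds(e,a), linked(b)}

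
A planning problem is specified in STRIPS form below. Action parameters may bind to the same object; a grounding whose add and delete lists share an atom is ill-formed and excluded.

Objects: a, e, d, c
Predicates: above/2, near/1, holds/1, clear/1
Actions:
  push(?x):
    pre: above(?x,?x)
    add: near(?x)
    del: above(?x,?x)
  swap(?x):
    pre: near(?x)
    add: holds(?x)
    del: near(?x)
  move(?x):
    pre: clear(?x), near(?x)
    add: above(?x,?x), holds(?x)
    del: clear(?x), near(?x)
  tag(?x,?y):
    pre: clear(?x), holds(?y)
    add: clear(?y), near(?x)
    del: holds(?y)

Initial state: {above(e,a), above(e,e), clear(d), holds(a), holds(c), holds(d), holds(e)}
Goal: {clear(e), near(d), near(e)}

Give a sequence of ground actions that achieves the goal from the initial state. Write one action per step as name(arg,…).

push(e); tag(d,e)

1. push(e)  →  {above(e,a), clear(d), holds(a), holds(c), holds(d), holds(e), near(e)}
2. tag(d,e)  →  {above(e,a), clear(d), clear(e), holds(a), holds(c), holds(d), near(d), near(e)}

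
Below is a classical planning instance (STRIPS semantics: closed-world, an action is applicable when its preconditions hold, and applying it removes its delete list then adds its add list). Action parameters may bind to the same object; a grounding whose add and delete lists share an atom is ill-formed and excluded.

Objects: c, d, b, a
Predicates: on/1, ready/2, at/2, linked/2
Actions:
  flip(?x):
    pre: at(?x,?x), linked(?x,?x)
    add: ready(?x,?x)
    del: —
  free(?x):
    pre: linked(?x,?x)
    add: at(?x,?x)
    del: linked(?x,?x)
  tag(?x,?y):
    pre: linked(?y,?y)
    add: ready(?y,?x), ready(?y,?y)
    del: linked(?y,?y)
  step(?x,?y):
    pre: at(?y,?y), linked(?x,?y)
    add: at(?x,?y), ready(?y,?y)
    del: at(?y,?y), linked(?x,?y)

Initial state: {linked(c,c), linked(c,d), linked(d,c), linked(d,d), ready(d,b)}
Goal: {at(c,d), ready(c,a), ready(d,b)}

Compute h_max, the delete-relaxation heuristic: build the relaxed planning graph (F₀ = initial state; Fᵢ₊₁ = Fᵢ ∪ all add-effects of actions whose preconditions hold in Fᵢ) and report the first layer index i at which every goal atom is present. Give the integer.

F0 = init (5 atoms)
F1 = F0 ∪ {at(c,c), at(d,d), ready(c,a), ready(c,b), ready(c,c), ready(c,d), ready(d,a), ready(d,c), ready(d,d)}  (14 atoms)
F2 = F1 ∪ {at(c,d), at(d,c)}  (16 atoms)
goal ⊆ F2  ⇒  h_max = 2

2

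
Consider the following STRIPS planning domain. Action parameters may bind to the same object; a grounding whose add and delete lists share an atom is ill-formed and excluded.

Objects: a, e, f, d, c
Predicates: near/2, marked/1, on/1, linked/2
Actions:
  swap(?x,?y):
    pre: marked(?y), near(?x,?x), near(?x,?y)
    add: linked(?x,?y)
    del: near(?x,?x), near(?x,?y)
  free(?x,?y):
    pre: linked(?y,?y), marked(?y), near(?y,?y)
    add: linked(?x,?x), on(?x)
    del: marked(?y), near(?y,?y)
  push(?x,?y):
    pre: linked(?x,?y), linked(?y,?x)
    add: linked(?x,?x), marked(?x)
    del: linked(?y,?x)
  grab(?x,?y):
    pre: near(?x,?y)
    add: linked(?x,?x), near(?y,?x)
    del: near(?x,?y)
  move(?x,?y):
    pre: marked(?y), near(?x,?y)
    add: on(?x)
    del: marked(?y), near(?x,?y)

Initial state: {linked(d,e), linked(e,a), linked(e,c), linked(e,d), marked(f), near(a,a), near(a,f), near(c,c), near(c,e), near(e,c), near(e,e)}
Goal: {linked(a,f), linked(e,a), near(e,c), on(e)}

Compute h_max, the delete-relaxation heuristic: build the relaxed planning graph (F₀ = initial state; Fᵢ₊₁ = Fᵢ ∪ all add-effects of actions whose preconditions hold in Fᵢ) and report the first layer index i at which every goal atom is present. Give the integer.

F0 = init (11 atoms)
F1 = F0 ∪ {linked(a,a), linked(a,f), linked(c,c), linked(d,d), linked(e,e), marked(d), marked(e), near(f,a), on(a)}  (20 atoms)
F2 = F1 ∪ {linked(c,e), linked(f,f), on(c), on(d), on(e), on(f)}  (26 atoms)
goal ⊆ F2  ⇒  h_max = 2

2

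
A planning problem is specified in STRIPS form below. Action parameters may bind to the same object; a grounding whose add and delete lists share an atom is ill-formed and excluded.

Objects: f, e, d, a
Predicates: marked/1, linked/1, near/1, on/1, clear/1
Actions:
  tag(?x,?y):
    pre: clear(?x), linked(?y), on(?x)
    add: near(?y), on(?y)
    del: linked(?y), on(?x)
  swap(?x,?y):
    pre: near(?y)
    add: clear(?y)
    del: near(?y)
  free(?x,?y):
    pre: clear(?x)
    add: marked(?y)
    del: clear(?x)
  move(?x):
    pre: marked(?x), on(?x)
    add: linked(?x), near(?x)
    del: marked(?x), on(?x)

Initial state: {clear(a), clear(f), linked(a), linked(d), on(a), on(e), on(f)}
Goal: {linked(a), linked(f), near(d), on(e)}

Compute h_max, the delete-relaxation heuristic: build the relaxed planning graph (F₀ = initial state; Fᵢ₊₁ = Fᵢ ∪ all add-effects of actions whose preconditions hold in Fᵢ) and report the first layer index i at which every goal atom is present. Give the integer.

2

F0 = init (7 atoms)
F1 = F0 ∪ {marked(a), marked(d), marked(e), marked(f), near(a), near(d), on(d)}  (14 atoms)
F2 = F1 ∪ {clear(d), linked(e), linked(f), near(e), near(f)}  (19 atoms)
goal ⊆ F2  ⇒  h_max = 2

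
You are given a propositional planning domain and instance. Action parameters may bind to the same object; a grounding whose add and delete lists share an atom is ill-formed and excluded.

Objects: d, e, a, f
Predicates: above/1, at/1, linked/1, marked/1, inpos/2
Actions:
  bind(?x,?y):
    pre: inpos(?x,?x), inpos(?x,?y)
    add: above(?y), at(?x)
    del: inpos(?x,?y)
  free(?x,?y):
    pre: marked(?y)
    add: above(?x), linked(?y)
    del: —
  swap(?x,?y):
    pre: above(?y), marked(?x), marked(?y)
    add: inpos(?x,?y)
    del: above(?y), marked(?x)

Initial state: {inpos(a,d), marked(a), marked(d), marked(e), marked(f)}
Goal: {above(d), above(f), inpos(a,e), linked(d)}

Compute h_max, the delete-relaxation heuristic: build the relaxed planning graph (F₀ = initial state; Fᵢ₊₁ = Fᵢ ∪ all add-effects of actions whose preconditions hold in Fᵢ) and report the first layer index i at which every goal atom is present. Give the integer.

2

F0 = init (5 atoms)
F1 = F0 ∪ {above(a), above(d), above(e), above(f), linked(a), linked(d), linked(e), linked(f)}  (13 atoms)
F2 = F1 ∪ {inpos(a,a), inpos(a,e), inpos(a,f), inpos(d,a), inpos(d,d), inpos(d,e), inpos(d,f), inpos(e,a), inpos(e,d), inpos(e,e), inpos(e,f), inpos(f,a), inpos(f,d), inpos(f,e), inpos(f,f)}  (28 atoms)
goal ⊆ F2  ⇒  h_max = 2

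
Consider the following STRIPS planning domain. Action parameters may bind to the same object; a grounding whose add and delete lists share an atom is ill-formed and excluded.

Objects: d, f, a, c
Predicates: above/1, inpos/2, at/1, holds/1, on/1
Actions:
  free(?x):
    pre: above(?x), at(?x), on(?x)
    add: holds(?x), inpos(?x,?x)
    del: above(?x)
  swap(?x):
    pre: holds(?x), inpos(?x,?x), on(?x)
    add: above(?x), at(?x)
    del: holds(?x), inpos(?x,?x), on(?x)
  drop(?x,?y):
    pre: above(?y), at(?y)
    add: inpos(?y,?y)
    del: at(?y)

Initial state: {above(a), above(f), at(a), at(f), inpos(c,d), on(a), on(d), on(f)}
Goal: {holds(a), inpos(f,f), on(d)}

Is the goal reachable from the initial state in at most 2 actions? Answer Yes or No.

1. free(f)  →  {above(a), at(a), at(f), holds(f), inpos(c,d), inpos(f,f), on(a), on(d), on(f)}
2. free(a)  →  {at(a), at(f), holds(a), holds(f), inpos(a,a), inpos(c,d), inpos(f,f), on(a), on(d), on(f)}
optimal plan length = 2; 2 ≤ 2

Yes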